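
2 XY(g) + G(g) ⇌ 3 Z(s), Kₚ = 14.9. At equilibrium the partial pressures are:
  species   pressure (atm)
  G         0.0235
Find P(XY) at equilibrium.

(Z is a pure solid — omitted from Kₚ.)
At equilibrium, Kₚ = 1 / (P(XY)²·P(G)) = 14.9.
1 / ((P(XY))²·(0.0235)) = 14.9
P(XY)² = 2.86 ⇒ P(XY) = 1.69 atm

P(XY) = 1.69 atm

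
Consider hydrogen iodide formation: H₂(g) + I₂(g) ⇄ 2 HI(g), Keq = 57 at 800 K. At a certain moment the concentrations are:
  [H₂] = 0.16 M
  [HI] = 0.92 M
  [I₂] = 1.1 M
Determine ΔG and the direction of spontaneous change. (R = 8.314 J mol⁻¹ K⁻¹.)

ΔG = -16.4 kJ/mol; the forward reaction is spontaneous

Q = [HI]² / ([H₂]·[I₂]) = (0.92)² / ((0.16)·(1.1)) = 4.81
ΔG = RT ln(Q/Keq) = (8.314 J mol⁻¹ K⁻¹)(800 K) × ln(4.81/57)
   = (6.651 kJ/mol)(-2.472) = -16.4 kJ/mol
ΔG < 0, so the forward reaction is spontaneous (proceeds forward).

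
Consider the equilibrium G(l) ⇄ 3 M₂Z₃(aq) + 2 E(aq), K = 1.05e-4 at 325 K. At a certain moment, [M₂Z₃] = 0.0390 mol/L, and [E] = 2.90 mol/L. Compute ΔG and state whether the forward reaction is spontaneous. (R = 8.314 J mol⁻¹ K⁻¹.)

(G is a pure liquid — omitted from Q.)
Q = [M₂Z₃]³·[E]² = (0.0390)³·(2.90)² = 4.99e-4
ΔG = RT ln(Q/K) = (8.314 J mol⁻¹ K⁻¹)(325 K) × ln(4.99e-4/1.05e-4)
   = (2.702 kJ/mol)(1.559) = 4.21 kJ/mol
ΔG > 0, so the forward reaction is non-spontaneous (proceeds in reverse).

ΔG = 4.21 kJ/mol; the forward reaction is non-spontaneous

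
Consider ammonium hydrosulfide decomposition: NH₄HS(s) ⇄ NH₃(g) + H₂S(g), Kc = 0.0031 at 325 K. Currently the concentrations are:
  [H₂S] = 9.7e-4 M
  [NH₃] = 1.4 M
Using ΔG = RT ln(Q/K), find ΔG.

(NH₄HS is a pure solid — omitted from Qc.)
Qc = [NH₃]·[H₂S] = (1.4)·(9.7e-4) = 0.00136
ΔG = RT ln(Qc/Kc) = (8.314 J mol⁻¹ K⁻¹)(325 K) × ln(0.00136/0.0031)
   = (2.702 kJ/mol)(-0.8239) = -2.23 kJ/mol
ΔG < 0, so the forward reaction is spontaneous (proceeds forward).

ΔG = -2.23 kJ/mol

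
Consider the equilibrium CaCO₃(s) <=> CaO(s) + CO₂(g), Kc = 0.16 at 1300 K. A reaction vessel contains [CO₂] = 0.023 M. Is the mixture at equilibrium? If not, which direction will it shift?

(CaCO₃, CaO are pure solids — omitted from Qc.)
Qc = [CO₂] = 0.023
Qc = 0.023 < Kc = 0.16: net forward reaction.

no; Q < K, reaction proceeds forward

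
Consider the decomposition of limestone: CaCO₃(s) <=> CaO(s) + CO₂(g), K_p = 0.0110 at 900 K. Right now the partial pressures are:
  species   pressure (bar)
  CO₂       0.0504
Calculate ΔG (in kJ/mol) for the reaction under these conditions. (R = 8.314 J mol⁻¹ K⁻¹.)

ΔG = 11.4 kJ/mol

(CaCO₃, CaO are pure solids — omitted from Q_p.)
Q_p = P(CO₂) = 0.0504
ΔG = RT ln(Q_p/K_p) = (8.314 J mol⁻¹ K⁻¹)(900 K) × ln(0.0504/0.0110)
   = (7.483 kJ/mol)(1.522) = 11.4 kJ/mol
ΔG > 0, so the forward reaction is non-spontaneous (proceeds in reverse).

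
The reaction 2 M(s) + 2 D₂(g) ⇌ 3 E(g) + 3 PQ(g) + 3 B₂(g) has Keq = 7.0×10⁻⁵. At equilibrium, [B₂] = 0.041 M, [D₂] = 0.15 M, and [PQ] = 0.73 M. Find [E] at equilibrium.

[E] = 0.39 M

(M is a pure solid — omitted from Keq.)
At equilibrium, Keq = [E]³·[PQ]³·[B₂]³ / [D₂]² = 7.0×10⁻⁵.
([E])³·(0.73)³·(0.041)³ / (0.15)² = 7.0×10⁻⁵
[E]³ = 0.0587 ⇒ [E] = 0.39 M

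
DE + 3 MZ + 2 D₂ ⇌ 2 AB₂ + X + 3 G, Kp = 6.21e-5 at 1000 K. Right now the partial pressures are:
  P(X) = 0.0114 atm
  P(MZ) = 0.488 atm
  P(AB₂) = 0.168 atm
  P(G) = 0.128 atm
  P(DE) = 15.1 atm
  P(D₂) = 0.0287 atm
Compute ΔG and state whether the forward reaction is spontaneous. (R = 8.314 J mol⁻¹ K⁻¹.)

Qp = P(AB₂)²·P(X)·P(G)³ / (P(DE)·P(MZ)³·P(D₂)²) = (0.168)²·(0.0114)·(0.128)³ / ((15.1)·(0.488)³·(0.0287)²) = 4.67e-4
ΔG = RT ln(Qp/Kp) = (8.314 J mol⁻¹ K⁻¹)(1000 K) × ln(4.67e-4/6.21e-5)
   = (8.314 kJ/mol)(2.018) = 16.8 kJ/mol
ΔG > 0, so the forward reaction is non-spontaneous (proceeds in reverse).

ΔG = 16.8 kJ/mol; the forward reaction is non-spontaneous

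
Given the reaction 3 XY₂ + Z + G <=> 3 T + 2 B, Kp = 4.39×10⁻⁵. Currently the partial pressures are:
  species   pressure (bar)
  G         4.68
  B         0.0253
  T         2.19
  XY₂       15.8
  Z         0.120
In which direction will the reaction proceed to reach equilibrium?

in the forward direction

Qp = P(T)³·P(B)² / (P(XY₂)³·P(Z)·P(G)) = (2.19)³·(0.0253)² / ((15.8)³·(0.120)·(4.68)) = 3.04×10⁻⁶
Qp = 3.04×10⁻⁶ < Kp = 4.39×10⁻⁵, so the forward reaction proceeds.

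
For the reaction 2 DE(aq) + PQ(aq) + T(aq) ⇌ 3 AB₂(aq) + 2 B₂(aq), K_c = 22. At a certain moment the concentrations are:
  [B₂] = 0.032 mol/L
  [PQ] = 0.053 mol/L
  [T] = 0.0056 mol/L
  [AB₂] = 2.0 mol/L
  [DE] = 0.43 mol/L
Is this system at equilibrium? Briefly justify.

Q_c = [AB₂]³·[B₂]² / ([DE]²·[PQ]·[T]) = (2.0)³·(0.032)² / ((0.43)²·(0.053)·(0.0056)) = 150
Q_c = 150 > K_c = 22: net reverse reaction.

no; Q > K, reaction proceeds in reverse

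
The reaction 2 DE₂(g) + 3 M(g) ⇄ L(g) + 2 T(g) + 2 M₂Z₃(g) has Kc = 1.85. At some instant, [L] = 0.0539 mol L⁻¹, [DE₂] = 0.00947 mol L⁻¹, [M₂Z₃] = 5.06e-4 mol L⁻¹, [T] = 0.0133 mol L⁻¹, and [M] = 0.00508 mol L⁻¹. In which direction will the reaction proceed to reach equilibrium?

Qc = [L]·[T]²·[M₂Z₃]² / ([DE₂]²·[M]³) = (0.0539)·(0.0133)²·(5.06e-4)² / ((0.00947)²·(0.00508)³) = 0.208
Qc = 0.208 < Kc = 1.85, so the forward reaction proceeds.

in the forward direction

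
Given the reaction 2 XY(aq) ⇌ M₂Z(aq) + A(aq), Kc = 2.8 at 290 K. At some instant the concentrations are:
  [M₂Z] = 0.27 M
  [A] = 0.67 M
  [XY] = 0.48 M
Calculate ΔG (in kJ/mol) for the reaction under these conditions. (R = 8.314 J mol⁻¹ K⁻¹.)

ΔG = -3.07 kJ/mol

Qc = [M₂Z]·[A] / [XY]² = (0.27)·(0.67) / (0.48)² = 0.785
ΔG = RT ln(Qc/Kc) = (8.314 J mol⁻¹ K⁻¹)(290 K) × ln(0.785/2.8)
   = (2.411 kJ/mol)(-1.272) = -3.07 kJ/mol
ΔG < 0, so the forward reaction is spontaneous (proceeds forward).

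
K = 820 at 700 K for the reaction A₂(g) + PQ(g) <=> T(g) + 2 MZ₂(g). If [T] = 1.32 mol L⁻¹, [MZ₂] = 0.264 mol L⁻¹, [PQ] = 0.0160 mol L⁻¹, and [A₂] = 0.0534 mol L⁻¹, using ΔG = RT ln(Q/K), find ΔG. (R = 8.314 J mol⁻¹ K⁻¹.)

ΔG = -11.8 kJ/mol

Q = [T]·[MZ₂]² / ([A₂]·[PQ]) = (1.32)·(0.264)² / ((0.0534)·(0.0160)) = 108
ΔG = RT ln(Q/K) = (8.314 J mol⁻¹ K⁻¹)(700 K) × ln(108/820)
   = (5.820 kJ/mol)(-2.027) = -11.8 kJ/mol
ΔG < 0, so the forward reaction is spontaneous (proceeds forward).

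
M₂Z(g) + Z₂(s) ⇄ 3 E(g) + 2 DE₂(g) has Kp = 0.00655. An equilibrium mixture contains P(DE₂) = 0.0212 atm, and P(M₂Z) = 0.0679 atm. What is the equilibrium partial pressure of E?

P(E) = 0.997 atm

(Z₂ is a pure solid — omitted from Kp.)
At equilibrium, Kp = P(E)³·P(DE₂)² / P(M₂Z) = 0.00655.
(P(E))³·(0.0212)² / (0.0679) = 0.00655
P(E)³ = 0.990 ⇒ P(E) = 0.997 atm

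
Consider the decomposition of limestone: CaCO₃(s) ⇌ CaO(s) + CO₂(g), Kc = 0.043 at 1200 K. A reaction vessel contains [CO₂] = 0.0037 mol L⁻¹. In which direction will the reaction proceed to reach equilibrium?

(CaCO₃, CaO are pure solids — omitted from Qc.)
Qc = [CO₂] = 0.0037
Qc = 0.0037 < Kc = 0.043, so the forward reaction proceeds.

to the right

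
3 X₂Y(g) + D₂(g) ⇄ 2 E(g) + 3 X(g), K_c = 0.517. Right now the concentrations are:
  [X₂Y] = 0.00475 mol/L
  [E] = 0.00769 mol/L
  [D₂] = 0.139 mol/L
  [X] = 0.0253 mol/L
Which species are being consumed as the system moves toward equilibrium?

X₂Y, D₂ (reactants)

Q_c = [E]²·[X]³ / ([X₂Y]³·[D₂]) = (0.00769)²·(0.0253)³ / ((0.00475)³·(0.139)) = 0.0643
Q_c = 0.0643 < K_c = 0.517: net forward reaction.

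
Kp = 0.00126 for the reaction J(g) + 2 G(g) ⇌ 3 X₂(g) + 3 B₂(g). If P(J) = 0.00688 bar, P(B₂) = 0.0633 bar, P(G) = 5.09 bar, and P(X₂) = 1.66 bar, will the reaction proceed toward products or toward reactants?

Qp = P(X₂)³·P(B₂)³ / (P(J)·P(G)²) = (1.66)³·(0.0633)³ / ((0.00688)·(5.09)²) = 0.00651
Qp = 0.00651 > Kp = 0.00126, so the reverse reaction proceeds.

reverse (toward reactants)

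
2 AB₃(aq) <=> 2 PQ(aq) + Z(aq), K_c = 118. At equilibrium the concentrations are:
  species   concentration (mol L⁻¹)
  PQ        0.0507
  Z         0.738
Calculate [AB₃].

[AB₃] = 0.00401 mol L⁻¹

At equilibrium, K_c = [PQ]²·[Z] / [AB₃]² = 118.
(0.0507)²·(0.738) / ([AB₃])² = 118
[AB₃]² = 1.61×10⁻⁵ ⇒ [AB₃] = 0.00401 mol L⁻¹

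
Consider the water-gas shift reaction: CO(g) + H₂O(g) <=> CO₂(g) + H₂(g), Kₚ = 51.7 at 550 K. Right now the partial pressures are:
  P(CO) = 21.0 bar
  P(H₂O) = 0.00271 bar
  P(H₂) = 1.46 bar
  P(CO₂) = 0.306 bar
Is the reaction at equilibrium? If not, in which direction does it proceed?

to the right

Qₚ = P(CO₂)·P(H₂) / (P(CO)·P(H₂O)) = (0.306)·(1.46) / ((21.0)·(0.00271)) = 7.85
Qₚ = 7.85 < Kₚ = 51.7, so the forward reaction proceeds.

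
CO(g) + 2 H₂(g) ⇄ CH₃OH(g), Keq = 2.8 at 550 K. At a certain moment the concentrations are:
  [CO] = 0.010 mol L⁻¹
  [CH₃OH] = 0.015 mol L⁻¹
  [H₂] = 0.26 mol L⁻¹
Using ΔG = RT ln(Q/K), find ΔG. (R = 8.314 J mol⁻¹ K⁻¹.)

ΔG = 9.47 kJ/mol

Q = [CH₃OH] / ([CO]·[H₂]²) = (0.015) / ((0.010)·(0.26)²) = 22.2
ΔG = RT ln(Q/Keq) = (8.314 J mol⁻¹ K⁻¹)(550 K) × ln(22.2/2.8)
   = (4.573 kJ/mol)(2.070) = 9.47 kJ/mol
ΔG > 0, so the forward reaction is non-spontaneous (proceeds in reverse).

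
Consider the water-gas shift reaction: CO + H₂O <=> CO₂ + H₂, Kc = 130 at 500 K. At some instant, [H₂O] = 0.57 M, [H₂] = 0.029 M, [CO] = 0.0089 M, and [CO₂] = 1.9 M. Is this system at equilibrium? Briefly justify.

no; Q < K, reaction proceeds forward

Qc = [CO₂]·[H₂] / ([CO]·[H₂O]) = (1.9)·(0.029) / ((0.0089)·(0.57)) = 11
Qc = 11 < Kc = 130: net forward reaction.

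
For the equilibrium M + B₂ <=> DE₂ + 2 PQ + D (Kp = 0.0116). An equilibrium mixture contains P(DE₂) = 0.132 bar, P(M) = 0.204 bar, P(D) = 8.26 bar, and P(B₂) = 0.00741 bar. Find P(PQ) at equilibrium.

At equilibrium, Kp = P(DE₂)·P(PQ)²·P(D) / (P(M)·P(B₂)) = 0.0116.
(0.132)·(P(PQ))²·(8.26) / ((0.204)·(0.00741)) = 0.0116
P(PQ)² = 1.61e-5 ⇒ P(PQ) = 0.00401 bar

P(PQ) = 0.00401 bar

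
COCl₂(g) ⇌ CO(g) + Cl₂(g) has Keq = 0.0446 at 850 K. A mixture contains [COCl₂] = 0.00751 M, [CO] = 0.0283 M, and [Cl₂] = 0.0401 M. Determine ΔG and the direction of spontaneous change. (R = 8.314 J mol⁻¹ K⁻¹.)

ΔG = 8.62 kJ/mol; the forward reaction is non-spontaneous

Q = [CO]·[Cl₂] / [COCl₂] = (0.0283)·(0.0401) / (0.00751) = 0.151
ΔG = RT ln(Q/Keq) = (8.314 J mol⁻¹ K⁻¹)(850 K) × ln(0.151/0.0446)
   = (7.067 kJ/mol)(1.220) = 8.62 kJ/mol
ΔG > 0, so the forward reaction is non-spontaneous (proceeds in reverse).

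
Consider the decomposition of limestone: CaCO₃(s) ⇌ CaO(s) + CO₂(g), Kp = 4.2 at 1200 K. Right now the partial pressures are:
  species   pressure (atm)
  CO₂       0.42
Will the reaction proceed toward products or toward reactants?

in the forward direction

(CaCO₃, CaO are pure solids — omitted from Qp.)
Qp = P(CO₂) = 0.42
Qp = 0.42 < Kp = 4.2, so the forward reaction proceeds.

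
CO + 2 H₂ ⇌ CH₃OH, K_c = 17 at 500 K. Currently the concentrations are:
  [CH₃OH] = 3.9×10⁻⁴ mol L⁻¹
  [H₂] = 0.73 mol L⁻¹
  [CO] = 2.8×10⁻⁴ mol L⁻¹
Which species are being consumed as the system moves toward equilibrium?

Q_c = [CH₃OH] / ([CO]·[H₂]²) = (3.9×10⁻⁴) / ((2.8×10⁻⁴)·(0.73)²) = 2.6
Q_c = 2.6 < K_c = 17: net forward reaction.

CO, H₂ (reactants)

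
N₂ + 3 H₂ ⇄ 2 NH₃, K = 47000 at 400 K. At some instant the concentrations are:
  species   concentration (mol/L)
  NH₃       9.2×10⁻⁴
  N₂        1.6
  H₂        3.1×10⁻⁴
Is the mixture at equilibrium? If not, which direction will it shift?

Q = [NH₃]² / ([N₂]·[H₂]³) = (9.2×10⁻⁴)² / ((1.6)·(3.1×10⁻⁴)³) = 18000
Q = 18000 < K = 47000: net forward reaction.

no; Q < K, reaction proceeds forward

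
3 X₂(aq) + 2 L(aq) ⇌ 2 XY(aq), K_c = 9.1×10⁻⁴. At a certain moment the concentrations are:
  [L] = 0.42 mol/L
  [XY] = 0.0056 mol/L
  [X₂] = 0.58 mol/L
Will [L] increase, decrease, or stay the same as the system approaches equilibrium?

stay the same

Q_c = [XY]² / ([X₂]³·[L]²) = (0.0056)² / ((0.58)³·(0.42)²) = 9.1×10⁻⁴
Q_c = 9.1×10⁻⁴ = K_c; the system is at equilibrium.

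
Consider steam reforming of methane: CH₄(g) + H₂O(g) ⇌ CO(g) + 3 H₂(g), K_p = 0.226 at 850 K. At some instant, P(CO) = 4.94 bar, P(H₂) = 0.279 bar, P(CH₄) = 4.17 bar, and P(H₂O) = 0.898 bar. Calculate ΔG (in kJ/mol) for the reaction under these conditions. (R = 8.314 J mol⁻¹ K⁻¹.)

ΔG = -14.6 kJ/mol

Q_p = P(CO)·P(H₂)³ / (P(CH₄)·P(H₂O)) = (4.94)·(0.279)³ / ((4.17)·(0.898)) = 0.0287
ΔG = RT ln(Q_p/K_p) = (8.314 J mol⁻¹ K⁻¹)(850 K) × ln(0.0287/0.226)
   = (7.067 kJ/mol)(-2.064) = -14.6 kJ/mol
ΔG < 0, so the forward reaction is spontaneous (proceeds forward).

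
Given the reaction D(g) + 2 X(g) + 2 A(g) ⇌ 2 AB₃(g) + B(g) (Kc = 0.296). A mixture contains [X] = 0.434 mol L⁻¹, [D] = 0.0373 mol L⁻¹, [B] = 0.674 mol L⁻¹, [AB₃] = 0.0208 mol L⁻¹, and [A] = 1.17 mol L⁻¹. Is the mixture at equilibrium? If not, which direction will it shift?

Qc = [AB₃]²·[B] / ([D]·[X]²·[A]²) = (0.0208)²·(0.674) / ((0.0373)·(0.434)²·(1.17)²) = 0.0303
Qc = 0.0303 < Kc = 0.296: net forward reaction.

no; Q < K, reaction proceeds forward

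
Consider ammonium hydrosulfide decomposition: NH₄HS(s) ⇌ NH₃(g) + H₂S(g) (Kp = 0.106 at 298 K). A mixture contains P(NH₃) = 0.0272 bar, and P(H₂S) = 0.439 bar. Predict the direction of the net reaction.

(NH₄HS is a pure solid — omitted from Qp.)
Qp = P(NH₃)·P(H₂S) = (0.0272)·(0.439) = 0.0119
Qp = 0.0119 < Kp = 0.106, so the forward reaction proceeds.

in the forward direction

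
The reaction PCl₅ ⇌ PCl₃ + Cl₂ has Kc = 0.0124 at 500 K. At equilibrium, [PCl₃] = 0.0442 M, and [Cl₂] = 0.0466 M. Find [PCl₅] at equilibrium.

At equilibrium, Kc = [PCl₃]·[Cl₂] / [PCl₅] = 0.0124.
(0.0442)·(0.0466) / ([PCl₅]) = 0.0124
[PCl₅] = 0.166 M

[PCl₅] = 0.166 M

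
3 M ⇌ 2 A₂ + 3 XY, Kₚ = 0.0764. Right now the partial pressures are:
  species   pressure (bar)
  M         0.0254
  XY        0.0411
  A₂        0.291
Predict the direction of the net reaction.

Qₚ = P(A₂)²·P(XY)³ / P(M)³ = (0.291)²·(0.0411)³ / (0.0254)³ = 0.359
Qₚ = 0.359 > Kₚ = 0.0764, so the reverse reaction proceeds.

to the left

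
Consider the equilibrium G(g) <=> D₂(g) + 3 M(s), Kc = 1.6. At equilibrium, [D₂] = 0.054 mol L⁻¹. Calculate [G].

[G] = 0.034 mol L⁻¹

(M is a pure solid — omitted from Kc.)
At equilibrium, Kc = [D₂] / [G] = 1.6.
(0.054) / ([G]) = 1.6
[G] = 0.0338 = 0.034 mol L⁻¹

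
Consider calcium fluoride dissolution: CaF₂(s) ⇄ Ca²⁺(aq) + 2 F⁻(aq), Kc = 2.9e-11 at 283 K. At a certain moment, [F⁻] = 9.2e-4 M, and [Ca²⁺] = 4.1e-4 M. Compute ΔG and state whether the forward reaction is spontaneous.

ΔG = 5.84 kJ/mol; the forward reaction is non-spontaneous

(CaF₂ is a pure solid — omitted from Qc.)
Qc = [Ca²⁺]·[F⁻]² = (4.1e-4)·(9.2e-4)² = 3.47e-10
ΔG = RT ln(Qc/Kc) = (8.314 J mol⁻¹ K⁻¹)(283 K) × ln(3.47e-10/2.9e-11)
   = (2.353 kJ/mol)(2.482) = 5.84 kJ/mol
ΔG > 0, so the forward reaction is non-spontaneous (proceeds in reverse).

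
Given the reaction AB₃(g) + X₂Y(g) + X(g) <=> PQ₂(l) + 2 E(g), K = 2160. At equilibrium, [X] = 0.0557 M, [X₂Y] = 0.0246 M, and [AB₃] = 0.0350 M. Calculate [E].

(PQ₂ is a pure liquid — omitted from K.)
At equilibrium, K = [E]² / ([AB₃]·[X₂Y]·[X]) = 2160.
([E])² / ((0.0350)·(0.0246)·(0.0557)) = 2160
[E]² = 0.104 ⇒ [E] = 0.322 M

[E] = 0.322 M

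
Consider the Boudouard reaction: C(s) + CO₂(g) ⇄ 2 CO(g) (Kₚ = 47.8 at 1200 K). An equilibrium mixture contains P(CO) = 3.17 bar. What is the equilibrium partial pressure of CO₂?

(C is a pure solid — omitted from Kₚ.)
At equilibrium, Kₚ = P(CO)² / P(CO₂) = 47.8.
(3.17)² / (P(CO₂)) = 47.8
P(CO₂) = 0.210 bar

P(CO₂) = 0.210 bar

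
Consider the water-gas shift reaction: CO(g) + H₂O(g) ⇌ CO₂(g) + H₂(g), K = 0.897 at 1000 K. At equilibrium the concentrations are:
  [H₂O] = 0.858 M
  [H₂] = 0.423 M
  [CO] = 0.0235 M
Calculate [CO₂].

[CO₂] = 0.0428 M

At equilibrium, K = [CO₂]·[H₂] / ([CO]·[H₂O]) = 0.897.
([CO₂])·(0.423) / ((0.0235)·(0.858)) = 0.897
[CO₂] = 0.0428 M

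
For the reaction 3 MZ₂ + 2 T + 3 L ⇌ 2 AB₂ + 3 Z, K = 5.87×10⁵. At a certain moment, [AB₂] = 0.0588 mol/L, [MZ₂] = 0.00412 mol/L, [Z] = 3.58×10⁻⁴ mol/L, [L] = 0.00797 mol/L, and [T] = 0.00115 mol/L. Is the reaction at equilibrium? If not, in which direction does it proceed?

Q = [AB₂]²·[Z]³ / ([MZ₂]³·[T]²·[L]³) = (0.0588)²·(3.58×10⁻⁴)³ / ((0.00412)³·(0.00115)²·(0.00797)³) = 3.39×10⁶
Q = 3.39×10⁶ > K = 5.87×10⁵, so the reverse reaction proceeds.

to the left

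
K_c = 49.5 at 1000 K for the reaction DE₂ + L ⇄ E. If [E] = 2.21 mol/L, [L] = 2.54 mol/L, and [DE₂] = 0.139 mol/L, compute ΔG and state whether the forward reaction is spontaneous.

ΔG = -17.2 kJ/mol; the forward reaction is spontaneous

Q_c = [E] / ([DE₂]·[L]) = (2.21) / ((0.139)·(2.54)) = 6.26
ΔG = RT ln(Q_c/K_c) = (8.314 J mol⁻¹ K⁻¹)(1000 K) × ln(6.26/49.5)
   = (8.314 kJ/mol)(-2.068) = -17.2 kJ/mol
ΔG < 0, so the forward reaction is spontaneous (proceeds forward).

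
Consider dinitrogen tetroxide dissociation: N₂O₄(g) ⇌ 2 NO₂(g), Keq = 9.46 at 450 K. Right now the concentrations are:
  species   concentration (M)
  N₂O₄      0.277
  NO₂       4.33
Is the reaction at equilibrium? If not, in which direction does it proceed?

to the left

Q = [NO₂]² / [N₂O₄] = (4.33)² / (0.277) = 67.7
Q = 67.7 > Keq = 9.46, so the reverse reaction proceeds.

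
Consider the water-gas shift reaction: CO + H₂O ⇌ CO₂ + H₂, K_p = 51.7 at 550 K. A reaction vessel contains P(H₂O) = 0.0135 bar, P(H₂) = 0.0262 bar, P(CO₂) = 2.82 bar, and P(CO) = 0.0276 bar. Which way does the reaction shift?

in the reverse direction

Q_p = P(CO₂)·P(H₂) / (P(CO)·P(H₂O)) = (2.82)·(0.0262) / ((0.0276)·(0.0135)) = 198
Q_p = 198 > K_p = 51.7, so the reverse reaction proceeds.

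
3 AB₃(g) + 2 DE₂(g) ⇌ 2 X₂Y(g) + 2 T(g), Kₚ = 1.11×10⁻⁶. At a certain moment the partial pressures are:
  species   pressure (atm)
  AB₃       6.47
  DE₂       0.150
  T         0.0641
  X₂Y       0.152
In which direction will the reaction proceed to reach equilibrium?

toward reactants

Qₚ = P(X₂Y)²·P(T)² / (P(AB₃)³·P(DE₂)²) = (0.152)²·(0.0641)² / ((6.47)³·(0.150)²) = 1.56×10⁻⁵
Qₚ = 1.56×10⁻⁵ > Kₚ = 1.11×10⁻⁶, so the reverse reaction proceeds.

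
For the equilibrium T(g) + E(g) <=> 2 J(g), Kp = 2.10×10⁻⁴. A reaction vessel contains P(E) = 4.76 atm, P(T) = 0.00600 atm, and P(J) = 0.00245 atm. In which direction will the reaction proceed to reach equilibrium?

at equilibrium

Qp = P(J)² / (P(T)·P(E)) = (0.00245)² / ((0.00600)·(4.76)) = 2.10×10⁻⁴
Qp = 2.10×10⁻⁴ = Kp, so the system is already at equilibrium.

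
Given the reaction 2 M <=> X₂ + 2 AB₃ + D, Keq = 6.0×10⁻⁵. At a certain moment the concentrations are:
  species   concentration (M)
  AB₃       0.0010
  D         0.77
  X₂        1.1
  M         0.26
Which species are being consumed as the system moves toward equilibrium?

M (reactants)

Q = [X₂]·[AB₃]²·[D] / [M]² = (1.1)·(0.0010)²·(0.77) / (0.26)² = 1.3×10⁻⁵
Q = 1.3×10⁻⁵ < Keq = 6.0×10⁻⁵: net forward reaction.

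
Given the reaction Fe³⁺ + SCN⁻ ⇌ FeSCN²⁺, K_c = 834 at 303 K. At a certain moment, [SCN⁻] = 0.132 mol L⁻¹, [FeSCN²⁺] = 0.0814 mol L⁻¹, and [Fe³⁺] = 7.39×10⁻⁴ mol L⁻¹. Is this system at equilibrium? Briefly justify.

Q_c = [FeSCN²⁺] / ([Fe³⁺]·[SCN⁻]) = (0.0814) / ((7.39×10⁻⁴)·(0.132)) = 834
Q_c = 834 = K_c; the system is at equilibrium.

yes, at equilibrium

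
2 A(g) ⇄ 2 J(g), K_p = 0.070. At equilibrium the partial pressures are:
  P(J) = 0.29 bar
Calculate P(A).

P(A) = 1.1 bar

At equilibrium, K_p = P(J)² / P(A)² = 0.070.
(0.29)² / (P(A))² = 0.070
P(A)² = 1.20 ⇒ P(A) = 1.1 bar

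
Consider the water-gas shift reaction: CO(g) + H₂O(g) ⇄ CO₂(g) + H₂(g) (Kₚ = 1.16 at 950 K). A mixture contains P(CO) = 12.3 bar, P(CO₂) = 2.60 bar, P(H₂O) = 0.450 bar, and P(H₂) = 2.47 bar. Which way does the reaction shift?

at equilibrium

Qₚ = P(CO₂)·P(H₂) / (P(CO)·P(H₂O)) = (2.60)·(2.47) / ((12.3)·(0.450)) = 1.16
Qₚ = 1.16 = Kₚ, so the system is already at equilibrium.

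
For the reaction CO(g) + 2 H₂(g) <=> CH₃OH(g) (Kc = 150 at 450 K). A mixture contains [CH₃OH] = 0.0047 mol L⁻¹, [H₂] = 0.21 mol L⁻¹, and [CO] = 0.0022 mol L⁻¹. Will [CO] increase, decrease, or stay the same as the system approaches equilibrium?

Qc = [CH₃OH] / ([CO]·[H₂]²) = (0.0047) / ((0.0022)·(0.21)²) = 48
Qc = 48 < Kc = 150: net forward reaction.
CO is a reactant, so it decreases.

decrease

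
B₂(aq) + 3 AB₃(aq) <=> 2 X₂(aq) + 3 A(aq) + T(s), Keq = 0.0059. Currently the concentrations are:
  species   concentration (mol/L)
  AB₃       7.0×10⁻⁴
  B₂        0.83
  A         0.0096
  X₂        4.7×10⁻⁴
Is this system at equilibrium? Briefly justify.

(T is a pure solid — omitted from Q.)
Q = [X₂]²·[A]³ / ([B₂]·[AB₃]³) = (4.7×10⁻⁴)²·(0.0096)³ / ((0.83)·(7.0×10⁻⁴)³) = 6.9×10⁻⁴
Q = 6.9×10⁻⁴ < Keq = 0.0059: net forward reaction.

no; Q < K, reaction proceeds forward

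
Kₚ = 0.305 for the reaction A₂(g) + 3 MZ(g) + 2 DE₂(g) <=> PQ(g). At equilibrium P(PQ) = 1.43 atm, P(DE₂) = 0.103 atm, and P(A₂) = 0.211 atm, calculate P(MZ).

P(MZ) = 12.8 atm

At equilibrium, Kₚ = P(PQ) / (P(A₂)·P(MZ)³·P(DE₂)²) = 0.305.
(1.43) / ((0.211)·(P(MZ))³·(0.103)²) = 0.305
P(MZ)³ = 2090 ⇒ P(MZ) = 12.8 atm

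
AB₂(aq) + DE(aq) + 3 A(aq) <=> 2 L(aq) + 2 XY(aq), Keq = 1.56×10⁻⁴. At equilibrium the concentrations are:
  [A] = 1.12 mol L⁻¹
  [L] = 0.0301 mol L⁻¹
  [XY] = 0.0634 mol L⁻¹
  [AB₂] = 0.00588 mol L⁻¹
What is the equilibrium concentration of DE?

[DE] = 2.83 mol L⁻¹

At equilibrium, Keq = [L]²·[XY]² / ([AB₂]·[DE]·[A]³) = 1.56×10⁻⁴.
(0.0301)²·(0.0634)² / ((0.00588)·([DE])·(1.12)³) = 1.56×10⁻⁴
[DE] = 2.83 mol L⁻¹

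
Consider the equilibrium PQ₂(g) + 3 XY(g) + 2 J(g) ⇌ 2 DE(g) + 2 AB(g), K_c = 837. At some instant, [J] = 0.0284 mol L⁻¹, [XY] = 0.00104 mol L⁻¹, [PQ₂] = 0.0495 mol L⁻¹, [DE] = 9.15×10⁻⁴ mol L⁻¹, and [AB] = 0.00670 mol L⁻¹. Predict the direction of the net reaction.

Q_c = [DE]²·[AB]² / ([PQ₂]·[XY]³·[J]²) = (9.15×10⁻⁴)²·(0.00670)² / ((0.0495)·(0.00104)³·(0.0284)²) = 837
Q_c = 837 = K_c, so the system is already at equilibrium.

neither direction; the system is at equilibrium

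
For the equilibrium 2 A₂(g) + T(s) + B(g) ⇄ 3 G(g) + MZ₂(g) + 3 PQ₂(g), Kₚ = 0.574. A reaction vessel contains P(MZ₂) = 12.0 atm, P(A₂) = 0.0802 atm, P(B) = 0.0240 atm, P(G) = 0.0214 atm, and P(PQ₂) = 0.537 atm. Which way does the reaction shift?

to the right

(T is a pure solid — omitted from Qₚ.)
Qₚ = P(G)³·P(MZ₂)·P(PQ₂)³ / (P(A₂)²·P(B)) = (0.0214)³·(12.0)·(0.537)³ / ((0.0802)²·(0.0240)) = 0.118
Qₚ = 0.118 < Kₚ = 0.574, so the forward reaction proceeds.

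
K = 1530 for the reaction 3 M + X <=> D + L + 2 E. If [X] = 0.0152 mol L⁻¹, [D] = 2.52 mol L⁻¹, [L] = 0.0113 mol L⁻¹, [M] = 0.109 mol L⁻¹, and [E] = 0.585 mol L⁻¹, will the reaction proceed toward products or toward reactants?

forward (toward products)

Q = [D]·[L]·[E]² / ([M]³·[X]) = (2.52)·(0.0113)·(0.585)² / ((0.109)³·(0.0152)) = 495
Q = 495 < K = 1530, so the forward reaction proceeds.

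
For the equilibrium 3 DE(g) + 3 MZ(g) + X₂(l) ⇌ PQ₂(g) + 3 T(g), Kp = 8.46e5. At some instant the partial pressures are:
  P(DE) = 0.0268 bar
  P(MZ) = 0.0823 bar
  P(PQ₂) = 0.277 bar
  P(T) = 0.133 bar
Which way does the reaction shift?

forward (toward products)

(X₂ is a pure liquid — omitted from Qp.)
Qp = P(PQ₂)·P(T)³ / (P(DE)³·P(MZ)³) = (0.277)·(0.133)³ / ((0.0268)³·(0.0823)³) = 60700
Qp = 60700 < Kp = 8.46e5, so the forward reaction proceeds.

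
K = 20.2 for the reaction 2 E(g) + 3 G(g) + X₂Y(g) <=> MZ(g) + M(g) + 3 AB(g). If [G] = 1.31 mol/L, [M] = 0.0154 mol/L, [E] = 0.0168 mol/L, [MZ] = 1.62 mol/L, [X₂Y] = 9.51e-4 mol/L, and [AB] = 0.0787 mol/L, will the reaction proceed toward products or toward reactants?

Q = [MZ]·[M]·[AB]³ / ([E]²·[G]³·[X₂Y]) = (1.62)·(0.0154)·(0.0787)³ / ((0.0168)²·(1.31)³·(9.51e-4)) = 20.2
Q = 20.2 = K, so the system is already at equilibrium.

at equilibrium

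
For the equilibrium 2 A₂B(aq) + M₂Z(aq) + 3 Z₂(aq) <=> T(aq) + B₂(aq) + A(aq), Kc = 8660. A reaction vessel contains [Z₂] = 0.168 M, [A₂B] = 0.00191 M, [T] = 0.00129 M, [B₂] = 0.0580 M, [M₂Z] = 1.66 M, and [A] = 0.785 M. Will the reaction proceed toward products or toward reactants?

Qc = [T]·[B₂]·[A] / ([A₂B]²·[M₂Z]·[Z₂]³) = (0.00129)·(0.0580)·(0.785) / ((0.00191)²·(1.66)·(0.168)³) = 2050
Qc = 2050 < Kc = 8660, so the forward reaction proceeds.

toward products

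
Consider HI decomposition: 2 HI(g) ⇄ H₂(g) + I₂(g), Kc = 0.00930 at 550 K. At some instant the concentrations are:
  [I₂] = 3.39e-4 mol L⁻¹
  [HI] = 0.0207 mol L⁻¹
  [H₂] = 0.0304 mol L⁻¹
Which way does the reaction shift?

to the left

Qc = [H₂]·[I₂] / [HI]² = (0.0304)·(3.39e-4) / (0.0207)² = 0.0241
Qc = 0.0241 > Kc = 0.00930, so the reverse reaction proceeds.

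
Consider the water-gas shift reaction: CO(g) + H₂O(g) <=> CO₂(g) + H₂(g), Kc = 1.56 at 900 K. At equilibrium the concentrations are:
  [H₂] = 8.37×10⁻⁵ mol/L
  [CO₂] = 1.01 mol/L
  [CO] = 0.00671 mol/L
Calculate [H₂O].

At equilibrium, Kc = [CO₂]·[H₂] / ([CO]·[H₂O]) = 1.56.
(1.01)·(8.37×10⁻⁵) / ((0.00671)·([H₂O])) = 1.56
[H₂O] = 0.00808 mol/L

[H₂O] = 0.00808 mol/L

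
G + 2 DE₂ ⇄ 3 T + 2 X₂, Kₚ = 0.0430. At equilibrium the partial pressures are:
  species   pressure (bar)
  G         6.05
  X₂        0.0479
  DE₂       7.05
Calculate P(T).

P(T) = 17.8 bar

At equilibrium, Kₚ = P(T)³·P(X₂)² / (P(G)·P(DE₂)²) = 0.0430.
(P(T))³·(0.0479)² / ((6.05)·(7.05)²) = 0.0430
P(T)³ = 5640 ⇒ P(T) = 17.8 bar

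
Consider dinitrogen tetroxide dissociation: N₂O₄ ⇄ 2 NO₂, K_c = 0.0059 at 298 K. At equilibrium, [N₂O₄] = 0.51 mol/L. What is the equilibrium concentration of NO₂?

At equilibrium, K_c = [NO₂]² / [N₂O₄] = 0.0059.
([NO₂])² / (0.51) = 0.0059
[NO₂]² = 0.00301 ⇒ [NO₂] = 0.055 mol/L

[NO₂] = 0.055 mol/L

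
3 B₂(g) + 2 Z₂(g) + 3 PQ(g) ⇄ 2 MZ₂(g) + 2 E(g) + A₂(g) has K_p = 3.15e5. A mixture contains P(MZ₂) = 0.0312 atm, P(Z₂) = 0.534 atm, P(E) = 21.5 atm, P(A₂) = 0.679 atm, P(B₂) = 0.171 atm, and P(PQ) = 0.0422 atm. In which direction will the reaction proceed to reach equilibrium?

to the left

Q_p = P(MZ₂)²·P(E)²·P(A₂) / (P(B₂)³·P(Z₂)²·P(PQ)³) = (0.0312)²·(21.5)²·(0.679) / ((0.171)³·(0.534)²·(0.0422)³) = 2.85e6
Q_p = 2.85e6 > K_p = 3.15e5, so the reverse reaction proceeds.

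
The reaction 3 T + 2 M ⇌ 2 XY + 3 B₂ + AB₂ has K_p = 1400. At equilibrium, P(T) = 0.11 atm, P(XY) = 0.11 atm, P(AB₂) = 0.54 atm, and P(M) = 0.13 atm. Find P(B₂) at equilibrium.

P(B₂) = 1.7 atm

At equilibrium, K_p = P(XY)²·P(B₂)³·P(AB₂) / (P(T)³·P(M)²) = 1400.
(0.11)²·(P(B₂))³·(0.54) / ((0.11)³·(0.13)²) = 1400
P(B₂)³ = 4.82 ⇒ P(B₂) = 1.7 atm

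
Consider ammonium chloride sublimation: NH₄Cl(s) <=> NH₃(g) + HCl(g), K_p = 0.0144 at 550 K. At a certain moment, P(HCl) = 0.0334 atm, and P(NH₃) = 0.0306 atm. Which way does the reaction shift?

(NH₄Cl is a pure solid — omitted from Q_p.)
Q_p = P(NH₃)·P(HCl) = (0.0306)·(0.0334) = 0.00102
Q_p = 0.00102 < K_p = 0.0144, so the forward reaction proceeds.

in the forward direction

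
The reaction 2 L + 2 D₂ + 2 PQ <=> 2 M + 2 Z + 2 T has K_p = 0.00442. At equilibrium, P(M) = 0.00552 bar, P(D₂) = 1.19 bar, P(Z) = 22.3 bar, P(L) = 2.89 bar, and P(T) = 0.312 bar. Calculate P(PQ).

P(PQ) = 0.168 bar

At equilibrium, K_p = P(M)²·P(Z)²·P(T)² / (P(L)²·P(D₂)²·P(PQ)²) = 0.00442.
(0.00552)²·(22.3)²·(0.312)² / ((2.89)²·(1.19)²·(P(PQ))²) = 0.00442
P(PQ)² = 0.0282 ⇒ P(PQ) = 0.168 bar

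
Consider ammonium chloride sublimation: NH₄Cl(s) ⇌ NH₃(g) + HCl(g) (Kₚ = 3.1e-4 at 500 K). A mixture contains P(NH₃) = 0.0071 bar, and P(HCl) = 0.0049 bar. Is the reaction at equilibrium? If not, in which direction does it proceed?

forward (toward products)

(NH₄Cl is a pure solid — omitted from Qₚ.)
Qₚ = P(NH₃)·P(HCl) = (0.0071)·(0.0049) = 3.5e-5
Qₚ = 3.5e-5 < Kₚ = 3.1e-4, so the forward reaction proceeds.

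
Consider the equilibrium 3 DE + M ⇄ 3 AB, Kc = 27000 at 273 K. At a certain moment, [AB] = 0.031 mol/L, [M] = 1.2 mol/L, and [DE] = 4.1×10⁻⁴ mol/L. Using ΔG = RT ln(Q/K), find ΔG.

Qc = [AB]³ / ([DE]³·[M]) = (0.031)³ / ((4.1×10⁻⁴)³·(1.2)) = 3.60×10⁵
ΔG = RT ln(Qc/Kc) = (8.314 J mol⁻¹ K⁻¹)(273 K) × ln(3.60×10⁵/27000)
   = (2.270 kJ/mol)(2.590) = 5.88 kJ/mol
ΔG > 0, so the forward reaction is non-spontaneous (proceeds in reverse).

ΔG = 5.88 kJ/mol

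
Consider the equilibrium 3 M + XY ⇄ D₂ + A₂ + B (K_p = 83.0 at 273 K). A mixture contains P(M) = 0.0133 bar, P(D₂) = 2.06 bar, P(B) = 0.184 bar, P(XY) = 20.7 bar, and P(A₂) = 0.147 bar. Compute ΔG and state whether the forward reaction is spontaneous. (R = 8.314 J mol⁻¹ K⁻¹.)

ΔG = 5.95 kJ/mol; the forward reaction is non-spontaneous

Q_p = P(D₂)·P(A₂)·P(B) / (P(M)³·P(XY)) = (2.06)·(0.147)·(0.184) / ((0.0133)³·(20.7)) = 1140
ΔG = RT ln(Q_p/K_p) = (8.314 J mol⁻¹ K⁻¹)(273 K) × ln(1140/83.0)
   = (2.270 kJ/mol)(2.620) = 5.95 kJ/mol
ΔG > 0, so the forward reaction is non-spontaneous (proceeds in reverse).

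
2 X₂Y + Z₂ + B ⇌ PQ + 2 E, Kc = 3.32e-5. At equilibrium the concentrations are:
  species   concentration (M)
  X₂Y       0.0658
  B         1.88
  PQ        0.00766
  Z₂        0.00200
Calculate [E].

At equilibrium, Kc = [PQ]·[E]² / ([X₂Y]²·[Z₂]·[B]) = 3.32e-5.
(0.00766)·([E])² / ((0.0658)²·(0.00200)·(1.88)) = 3.32e-5
[E]² = 7.06e-8 ⇒ [E] = 2.66e-4 M

[E] = 2.66e-4 M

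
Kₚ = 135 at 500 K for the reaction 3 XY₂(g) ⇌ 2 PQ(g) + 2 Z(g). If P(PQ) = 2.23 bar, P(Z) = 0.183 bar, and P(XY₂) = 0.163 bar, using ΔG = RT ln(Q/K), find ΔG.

ΔG = -5.22 kJ/mol

Qₚ = P(PQ)²·P(Z)² / P(XY₂)³ = (2.23)²·(0.183)² / (0.163)³ = 38.5
ΔG = RT ln(Qₚ/Kₚ) = (8.314 J mol⁻¹ K⁻¹)(500 K) × ln(38.5/135)
   = (4.157 kJ/mol)(-1.255) = -5.22 kJ/mol
ΔG < 0, so the forward reaction is spontaneous (proceeds forward).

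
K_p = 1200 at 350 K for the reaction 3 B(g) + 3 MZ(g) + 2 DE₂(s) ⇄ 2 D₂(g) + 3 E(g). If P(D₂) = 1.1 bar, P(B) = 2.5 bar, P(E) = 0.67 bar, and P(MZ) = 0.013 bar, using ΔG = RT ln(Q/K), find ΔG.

(DE₂ is a pure solid — omitted from Q_p.)
Q_p = P(D₂)²·P(E)³ / (P(B)³·P(MZ)³) = (1.1)²·(0.67)³ / ((2.5)³·(0.013)³) = 10600
ΔG = RT ln(Q_p/K_p) = (8.314 J mol⁻¹ K⁻¹)(350 K) × ln(10600/1200)
   = (2.910 kJ/mol)(2.179) = 6.34 kJ/mol
ΔG > 0, so the forward reaction is non-spontaneous (proceeds in reverse).

ΔG = 6.34 kJ/mol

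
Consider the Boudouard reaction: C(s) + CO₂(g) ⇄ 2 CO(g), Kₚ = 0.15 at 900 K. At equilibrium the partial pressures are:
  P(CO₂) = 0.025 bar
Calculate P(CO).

P(CO) = 0.061 bar

(C is a pure solid — omitted from Kₚ.)
At equilibrium, Kₚ = P(CO)² / P(CO₂) = 0.15.
(P(CO))² / (0.025) = 0.15
P(CO)² = 0.00375 ⇒ P(CO) = 0.061 bar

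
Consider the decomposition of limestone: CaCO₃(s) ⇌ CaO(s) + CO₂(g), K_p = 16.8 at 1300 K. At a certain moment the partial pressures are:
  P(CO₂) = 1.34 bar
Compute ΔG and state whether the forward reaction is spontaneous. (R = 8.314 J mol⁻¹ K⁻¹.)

(CaCO₃, CaO are pure solids — omitted from Q_p.)
Q_p = P(CO₂) = 1.34
ΔG = RT ln(Q_p/K_p) = (8.314 J mol⁻¹ K⁻¹)(1300 K) × ln(1.34/16.8)
   = (10.81 kJ/mol)(-2.529) = -27.3 kJ/mol
ΔG < 0, so the forward reaction is spontaneous (proceeds forward).

ΔG = -27.3 kJ/mol; the forward reaction is spontaneous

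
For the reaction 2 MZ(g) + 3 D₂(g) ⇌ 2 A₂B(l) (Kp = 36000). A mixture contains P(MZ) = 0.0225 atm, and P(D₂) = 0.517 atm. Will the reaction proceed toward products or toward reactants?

toward products

(A₂B is a pure liquid — omitted from Qp.)
Qp = 1 / (P(MZ)²·P(D₂)³) = 1 / ((0.0225)²·(0.517)³) = 14300
Qp = 14300 < Kp = 36000, so the forward reaction proceeds.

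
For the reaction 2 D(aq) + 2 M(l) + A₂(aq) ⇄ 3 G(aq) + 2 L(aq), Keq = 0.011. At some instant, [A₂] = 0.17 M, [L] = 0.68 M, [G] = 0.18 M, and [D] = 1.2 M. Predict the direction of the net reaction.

(M is a pure liquid — omitted from Q.)
Q = [G]³·[L]² / ([D]²·[A₂]) = (0.18)³·(0.68)² / ((1.2)²·(0.17)) = 0.011
Q = 0.011 = Keq, so the system is already at equilibrium.

neither direction; the system is at equilibrium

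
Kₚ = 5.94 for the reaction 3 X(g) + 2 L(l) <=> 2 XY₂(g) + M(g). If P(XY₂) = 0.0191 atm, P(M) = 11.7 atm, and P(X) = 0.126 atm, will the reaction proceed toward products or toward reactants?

(L is a pure liquid — omitted from Qₚ.)
Qₚ = P(XY₂)²·P(M) / P(X)³ = (0.0191)²·(11.7) / (0.126)³ = 2.13
Qₚ = 2.13 < Kₚ = 5.94, so the forward reaction proceeds.

in the forward direction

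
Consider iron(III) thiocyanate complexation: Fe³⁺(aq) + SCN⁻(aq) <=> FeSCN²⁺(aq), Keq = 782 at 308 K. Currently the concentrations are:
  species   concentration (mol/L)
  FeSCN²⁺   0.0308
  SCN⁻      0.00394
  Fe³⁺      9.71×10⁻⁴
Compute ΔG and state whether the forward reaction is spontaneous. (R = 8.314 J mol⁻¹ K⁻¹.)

ΔG = 5.97 kJ/mol; the forward reaction is non-spontaneous

Q = [FeSCN²⁺] / ([Fe³⁺]·[SCN⁻]) = (0.0308) / ((9.71×10⁻⁴)·(0.00394)) = 8050
ΔG = RT ln(Q/Keq) = (8.314 J mol⁻¹ K⁻¹)(308 K) × ln(8050/782)
   = (2.561 kJ/mol)(2.332) = 5.97 kJ/mol
ΔG > 0, so the forward reaction is non-spontaneous (proceeds in reverse).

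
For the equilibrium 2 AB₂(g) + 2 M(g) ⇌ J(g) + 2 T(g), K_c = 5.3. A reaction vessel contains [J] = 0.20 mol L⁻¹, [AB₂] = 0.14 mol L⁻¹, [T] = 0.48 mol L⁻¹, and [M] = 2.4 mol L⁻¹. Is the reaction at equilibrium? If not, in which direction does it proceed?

in the forward direction

Q_c = [J]·[T]² / ([AB₂]²·[M]²) = (0.20)·(0.48)² / ((0.14)²·(2.4)²) = 0.41
Q_c = 0.41 < K_c = 5.3, so the forward reaction proceeds.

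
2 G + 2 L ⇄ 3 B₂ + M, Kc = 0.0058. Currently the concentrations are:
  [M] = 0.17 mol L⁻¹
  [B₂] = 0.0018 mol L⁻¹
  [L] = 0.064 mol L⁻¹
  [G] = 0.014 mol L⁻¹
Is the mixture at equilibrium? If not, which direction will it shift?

no; Q < K, reaction proceeds forward

Qc = [B₂]³·[M] / ([G]²·[L]²) = (0.0018)³·(0.17) / ((0.014)²·(0.064)²) = 0.0012
Qc = 0.0012 < Kc = 0.0058: net forward reaction.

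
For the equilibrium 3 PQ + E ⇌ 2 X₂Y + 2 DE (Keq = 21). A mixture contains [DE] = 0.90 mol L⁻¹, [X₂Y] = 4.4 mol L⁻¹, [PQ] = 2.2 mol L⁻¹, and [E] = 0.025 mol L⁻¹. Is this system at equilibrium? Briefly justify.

Q = [X₂Y]²·[DE]² / ([PQ]³·[E]) = (4.4)²·(0.90)² / ((2.2)³·(0.025)) = 59
Q = 59 > Keq = 21: net reverse reaction.

no; Q > K, reaction proceeds in reverse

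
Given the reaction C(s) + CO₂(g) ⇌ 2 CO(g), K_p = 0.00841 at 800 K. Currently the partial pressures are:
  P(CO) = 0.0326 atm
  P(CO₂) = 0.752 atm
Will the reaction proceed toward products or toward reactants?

toward products

(C is a pure solid — omitted from Q_p.)
Q_p = P(CO)² / P(CO₂) = (0.0326)² / (0.752) = 0.00141
Q_p = 0.00141 < K_p = 0.00841, so the forward reaction proceeds.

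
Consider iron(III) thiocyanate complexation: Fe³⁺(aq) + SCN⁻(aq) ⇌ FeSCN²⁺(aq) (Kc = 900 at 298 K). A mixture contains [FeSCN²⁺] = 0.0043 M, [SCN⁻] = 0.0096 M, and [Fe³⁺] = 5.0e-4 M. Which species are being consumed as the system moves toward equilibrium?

none (at equilibrium)

Qc = [FeSCN²⁺] / ([Fe³⁺]·[SCN⁻]) = (0.0043) / ((5.0e-4)·(0.0096)) = 900
Qc = 900 = Kc; the system is at equilibrium.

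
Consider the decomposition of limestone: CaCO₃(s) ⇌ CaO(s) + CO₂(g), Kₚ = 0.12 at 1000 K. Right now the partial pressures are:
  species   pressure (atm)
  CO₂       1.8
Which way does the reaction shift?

in the reverse direction

(CaCO₃, CaO are pure solids — omitted from Qₚ.)
Qₚ = P(CO₂) = 1.8
Qₚ = 1.8 > Kₚ = 0.12, so the reverse reaction proceeds.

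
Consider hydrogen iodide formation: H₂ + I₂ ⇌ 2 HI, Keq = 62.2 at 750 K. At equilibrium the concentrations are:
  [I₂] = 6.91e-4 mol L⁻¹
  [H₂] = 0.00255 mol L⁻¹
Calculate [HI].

[HI] = 0.0105 mol L⁻¹

At equilibrium, Keq = [HI]² / ([H₂]·[I₂]) = 62.2.
([HI])² / ((0.00255)·(6.91e-4)) = 62.2
[HI]² = 1.10e-4 ⇒ [HI] = 0.0105 mol L⁻¹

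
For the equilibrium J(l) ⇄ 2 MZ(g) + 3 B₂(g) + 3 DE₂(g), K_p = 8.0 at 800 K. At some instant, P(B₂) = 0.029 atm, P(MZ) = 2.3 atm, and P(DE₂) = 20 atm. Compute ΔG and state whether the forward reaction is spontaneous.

(J is a pure liquid — omitted from Q_p.)
Q_p = P(MZ)²·P(B₂)³·P(DE₂)³ = (2.3)²·(0.029)³·(20)³ = 1.03
ΔG = RT ln(Q_p/K_p) = (8.314 J mol⁻¹ K⁻¹)(800 K) × ln(1.03/8.0)
   = (6.651 kJ/mol)(-2.050) = -13.6 kJ/mol
ΔG < 0, so the forward reaction is spontaneous (proceeds forward).

ΔG = -13.6 kJ/mol; the forward reaction is spontaneous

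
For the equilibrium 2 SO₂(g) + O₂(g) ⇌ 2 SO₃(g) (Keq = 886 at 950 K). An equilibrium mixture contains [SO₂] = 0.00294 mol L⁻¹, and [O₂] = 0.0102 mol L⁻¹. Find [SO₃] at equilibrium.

[SO₃] = 0.00884 mol L⁻¹

At equilibrium, Keq = [SO₃]² / ([SO₂]²·[O₂]) = 886.
([SO₃])² / ((0.00294)²·(0.0102)) = 886
[SO₃]² = 7.81×10⁻⁵ ⇒ [SO₃] = 0.00884 mol L⁻¹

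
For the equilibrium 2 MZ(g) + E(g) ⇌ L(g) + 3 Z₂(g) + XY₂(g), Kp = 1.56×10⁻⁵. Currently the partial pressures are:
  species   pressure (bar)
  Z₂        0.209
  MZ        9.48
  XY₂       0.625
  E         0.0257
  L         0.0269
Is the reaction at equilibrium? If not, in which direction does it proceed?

Qp = P(L)·P(Z₂)³·P(XY₂) / (P(MZ)²·P(E)) = (0.0269)·(0.209)³·(0.625) / ((9.48)²·(0.0257)) = 6.65×10⁻⁵
Qp = 6.65×10⁻⁵ > Kp = 1.56×10⁻⁵, so the reverse reaction proceeds.

in the reverse direction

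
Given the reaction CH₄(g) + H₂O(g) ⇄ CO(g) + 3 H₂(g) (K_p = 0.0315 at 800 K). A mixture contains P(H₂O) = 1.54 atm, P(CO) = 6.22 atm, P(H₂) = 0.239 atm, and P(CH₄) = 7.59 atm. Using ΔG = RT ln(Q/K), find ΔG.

ΔG = -9.76 kJ/mol

Q_p = P(CO)·P(H₂)³ / (P(CH₄)·P(H₂O)) = (6.22)·(0.239)³ / ((7.59)·(1.54)) = 0.00726
ΔG = RT ln(Q_p/K_p) = (8.314 J mol⁻¹ K⁻¹)(800 K) × ln(0.00726/0.0315)
   = (6.651 kJ/mol)(-1.468) = -9.76 kJ/mol
ΔG < 0, so the forward reaction is spontaneous (proceeds forward).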